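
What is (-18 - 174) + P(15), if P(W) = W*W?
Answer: 33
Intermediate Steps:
P(W) = W²
(-18 - 174) + P(15) = (-18 - 174) + 15² = -192 + 225 = 33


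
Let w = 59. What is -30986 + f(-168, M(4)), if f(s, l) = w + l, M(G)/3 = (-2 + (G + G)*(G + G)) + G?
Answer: -30729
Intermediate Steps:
M(G) = -6 + 3*G + 12*G² (M(G) = 3*((-2 + (G + G)*(G + G)) + G) = 3*((-2 + (2*G)*(2*G)) + G) = 3*((-2 + 4*G²) + G) = 3*(-2 + G + 4*G²) = -6 + 3*G + 12*G²)
f(s, l) = 59 + l
-30986 + f(-168, M(4)) = -30986 + (59 + (-6 + 3*4 + 12*4²)) = -30986 + (59 + (-6 + 12 + 12*16)) = -30986 + (59 + (-6 + 12 + 192)) = -30986 + (59 + 198) = -30986 + 257 = -30729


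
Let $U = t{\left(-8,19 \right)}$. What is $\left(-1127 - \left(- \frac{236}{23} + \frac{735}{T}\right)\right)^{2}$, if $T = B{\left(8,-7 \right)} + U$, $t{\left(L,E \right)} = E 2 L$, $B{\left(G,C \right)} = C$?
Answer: $\frac{63538913476900}{51165409} \approx 1.2418 \cdot 10^{6}$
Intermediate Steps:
$t{\left(L,E \right)} = 2 E L$
$U = -304$ ($U = 2 \cdot 19 \left(-8\right) = -304$)
$T = -311$ ($T = -7 - 304 = -311$)
$\left(-1127 - \left(- \frac{236}{23} + \frac{735}{T}\right)\right)^{2} = \left(-1127 - \left(- \frac{735}{311} - \frac{236}{23}\right)\right)^{2} = \left(-1127 - - \frac{90301}{7153}\right)^{2} = \left(-1127 + \left(\frac{236}{23} + \frac{735}{311}\right)\right)^{2} = \left(-1127 + \frac{90301}{7153}\right)^{2} = \left(- \frac{7971130}{7153}\right)^{2} = \frac{63538913476900}{51165409}$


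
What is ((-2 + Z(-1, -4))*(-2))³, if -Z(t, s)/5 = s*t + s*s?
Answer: 8489664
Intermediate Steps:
Z(t, s) = -5*s² - 5*s*t (Z(t, s) = -5*(s*t + s*s) = -5*(s*t + s²) = -5*(s² + s*t) = -5*s² - 5*s*t)
((-2 + Z(-1, -4))*(-2))³ = ((-2 - 5*(-4)*(-4 - 1))*(-2))³ = ((-2 - 5*(-4)*(-5))*(-2))³ = ((-2 - 100)*(-2))³ = (-102*(-2))³ = 204³ = 8489664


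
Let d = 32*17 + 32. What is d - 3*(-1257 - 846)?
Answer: 6885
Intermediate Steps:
d = 576 (d = 544 + 32 = 576)
d - 3*(-1257 - 846) = 576 - 3*(-1257 - 846) = 576 - 3*(-2103) = 576 + 6309 = 6885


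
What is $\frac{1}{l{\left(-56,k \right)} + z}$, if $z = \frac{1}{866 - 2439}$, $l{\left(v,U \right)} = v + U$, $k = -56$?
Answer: $- \frac{1573}{176177} \approx -0.0089285$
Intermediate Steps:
$l{\left(v,U \right)} = U + v$
$z = - \frac{1}{1573}$ ($z = \frac{1}{-1573} = - \frac{1}{1573} \approx -0.00063573$)
$\frac{1}{l{\left(-56,k \right)} + z} = \frac{1}{\left(-56 - 56\right) - \frac{1}{1573}} = \frac{1}{-112 - \frac{1}{1573}} = \frac{1}{- \frac{176177}{1573}} = - \frac{1573}{176177}$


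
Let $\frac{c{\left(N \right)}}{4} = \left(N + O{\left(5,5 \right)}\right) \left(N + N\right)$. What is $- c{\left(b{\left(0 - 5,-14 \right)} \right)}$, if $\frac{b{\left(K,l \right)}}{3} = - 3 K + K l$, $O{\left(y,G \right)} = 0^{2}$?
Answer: $-520200$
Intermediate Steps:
$O{\left(y,G \right)} = 0$
$b{\left(K,l \right)} = - 9 K + 3 K l$ ($b{\left(K,l \right)} = 3 \left(- 3 K + K l\right) = - 9 K + 3 K l$)
$c{\left(N \right)} = 8 N^{2}$ ($c{\left(N \right)} = 4 \left(N + 0\right) \left(N + N\right) = 4 N 2 N = 4 \cdot 2 N^{2} = 8 N^{2}$)
$- c{\left(b{\left(0 - 5,-14 \right)} \right)} = - 8 \left(3 \left(0 - 5\right) \left(-3 - 14\right)\right)^{2} = - 8 \left(3 \left(-5\right) \left(-17\right)\right)^{2} = - 8 \cdot 255^{2} = - 8 \cdot 65025 = \left(-1\right) 520200 = -520200$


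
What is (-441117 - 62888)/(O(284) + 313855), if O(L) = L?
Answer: -504005/314139 ≈ -1.6044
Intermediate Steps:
(-441117 - 62888)/(O(284) + 313855) = (-441117 - 62888)/(284 + 313855) = -504005/314139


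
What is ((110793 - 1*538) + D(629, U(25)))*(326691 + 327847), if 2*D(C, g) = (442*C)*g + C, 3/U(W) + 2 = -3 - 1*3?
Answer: 153007748301/4 ≈ 3.8252e+10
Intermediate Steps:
U(W) = -3/8 (U(W) = 3/(-2 + (-3 - 1*3)) = 3/(-2 + (-3 - 3)) = 3/(-2 - 6) = 3/(-8) = 3*(-⅛) = -3/8)
D(C, g) = C/2 + 221*C*g (D(C, g) = ((442*C)*g + C)/2 = (442*C*g + C)/2 = (C + 442*C*g)/2 = C/2 + 221*C*g)
((110793 - 1*538) + D(629, U(25)))*(326691 + 327847) = ((110793 - 1*538) + (½)*629*(1 + 442*(-3/8)))*(326691 + 327847) = ((110793 - 538) + (½)*629*(1 - 663/4))*654538 = (110255 + (½)*629*(-659/4))*654538 = (110255 - 414511/8)*654538 = (467529/8)*654538 = 153007748301/4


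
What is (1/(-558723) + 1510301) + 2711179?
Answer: 2358637970039/558723 ≈ 4.2215e+6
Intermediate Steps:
(1/(-558723) + 1510301) + 2711179 = (-1/558723 + 1510301) + 2711179 = 843839905622/558723 + 2711179 = 2358637970039/558723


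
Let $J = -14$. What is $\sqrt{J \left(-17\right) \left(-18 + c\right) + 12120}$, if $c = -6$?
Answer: $6 \sqrt{178} \approx 80.05$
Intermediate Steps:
$\sqrt{J \left(-17\right) \left(-18 + c\right) + 12120} = \sqrt{\left(-14\right) \left(-17\right) \left(-18 - 6\right) + 12120} = \sqrt{238 \left(-24\right) + 12120} = \sqrt{-5712 + 12120} = \sqrt{6408} = 6 \sqrt{178}$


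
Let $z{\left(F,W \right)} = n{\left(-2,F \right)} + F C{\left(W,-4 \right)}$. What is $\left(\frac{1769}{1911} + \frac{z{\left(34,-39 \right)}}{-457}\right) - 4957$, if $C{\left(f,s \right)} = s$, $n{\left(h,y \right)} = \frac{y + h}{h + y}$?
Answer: $- \frac{4328015521}{873327} \approx -4955.8$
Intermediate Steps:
$n{\left(h,y \right)} = 1$ ($n{\left(h,y \right)} = \frac{h + y}{h + y} = 1$)
$z{\left(F,W \right)} = 1 - 4 F$ ($z{\left(F,W \right)} = 1 + F \left(-4\right) = 1 - 4 F$)
$\left(\frac{1769}{1911} + \frac{z{\left(34,-39 \right)}}{-457}\right) - 4957 = \left(\frac{1769}{1911} + \frac{1 - 136}{-457}\right) - 4957 = \left(1769 \cdot \frac{1}{1911} + \left(1 - 136\right) \left(- \frac{1}{457}\right)\right) - 4957 = \left(\frac{1769}{1911} - - \frac{135}{457}\right) - 4957 = \left(\frac{1769}{1911} + \frac{135}{457}\right) - 4957 = \frac{1066418}{873327} - 4957 = - \frac{4328015521}{873327}$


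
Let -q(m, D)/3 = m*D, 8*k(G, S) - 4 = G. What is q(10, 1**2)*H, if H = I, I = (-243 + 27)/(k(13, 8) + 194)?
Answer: 17280/523 ≈ 33.040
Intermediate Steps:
k(G, S) = 1/2 + G/8
I = -576/523 (I = (-243 + 27)/((1/2 + (1/8)*13) + 194) = -216/((1/2 + 13/8) + 194) = -216/(17/8 + 194) = -216/1569/8 = -216*8/1569 = -576/523 ≈ -1.1013)
q(m, D) = -3*D*m (q(m, D) = -3*m*D = -3*D*m)
H = -576/523 ≈ -1.1013
q(10, 1**2)*H = -3*1**2*10*(-576/523) = -3*1*10*(-576/523) = -30*(-576/523) = 17280/523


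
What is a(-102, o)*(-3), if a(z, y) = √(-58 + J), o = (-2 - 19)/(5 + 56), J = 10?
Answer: -12*I*√3 ≈ -20.785*I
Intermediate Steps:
o = -21/61 ≈ -0.34426
a(z, y) = 4*I*√3 (a(z, y) = √(-58 + 10) = √(-48) = 4*I*√3)
a(-102, o)*(-3) = (4*I*√3)*(-3) = -12*I*√3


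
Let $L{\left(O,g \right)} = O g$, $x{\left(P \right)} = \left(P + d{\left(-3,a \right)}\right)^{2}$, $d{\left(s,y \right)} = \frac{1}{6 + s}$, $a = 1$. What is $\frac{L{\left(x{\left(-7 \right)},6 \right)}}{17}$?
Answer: $\frac{800}{51} \approx 15.686$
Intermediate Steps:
$x{\left(P \right)} = \left(\frac{1}{3} + P\right)^{2}$ ($x{\left(P \right)} = \left(P + \frac{1}{6 - 3}\right)^{2} = \left(P + \frac{1}{3}\right)^{2} = \left(\frac{1}{3} + P\right)^{2}$)
$\frac{L{\left(x{\left(-7 \right)},6 \right)}}{17} = \frac{\frac{\left(1 + 3 \left(-7\right)\right)^{2}}{9} \cdot 6}{17} = \frac{\frac{\left(1 - 21\right)^{2}}{9} \cdot 6}{17} = \frac{\frac{\left(-20\right)^{2}}{9} \cdot 6}{17} = \frac{\frac{1}{9} \cdot 400 \cdot 6}{17} = \frac{\frac{400}{9} \cdot 6}{17} = \frac{1}{17} \cdot \frac{800}{3} = \frac{800}{51}$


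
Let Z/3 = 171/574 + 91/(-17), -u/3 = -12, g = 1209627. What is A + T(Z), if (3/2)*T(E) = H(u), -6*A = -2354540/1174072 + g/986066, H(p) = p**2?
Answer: 375155190179179/434142180282 ≈ 864.13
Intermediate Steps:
u = 36 (u = -3*(-12) = 36)
A = 56346415531/434142180282 (A = -(-2354540/1174072 + 1209627/986066)/6 = -(-2354540*1/1174072 + 1209627*(1/986066))/6 = -(-588635/293518 + 1209627/986066)/6 = -1/6*(-56346415531/72357030047) = 56346415531/434142180282 ≈ 0.12979)
Z = -147981/9758 (Z = 3*(171/574 + 91/(-17)) = 3*(171*(1/574) + 91*(-1/17)) = 3*(171/574 - 91/17) = 3*(-49327/9758) = -147981/9758 ≈ -15.165)
T(E) = 864 (T(E) = (2/3)*36**2 = (2/3)*1296 = 864)
A + T(Z) = 56346415531/434142180282 + 864 = 375155190179179/434142180282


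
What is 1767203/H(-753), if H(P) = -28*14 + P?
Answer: -1767203/1145 ≈ -1543.4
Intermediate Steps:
H(P) = -392 + P
1767203/H(-753) = 1767203/(-392 - 753) = 1767203/(-1145) = 1767203*(-1/1145) = -1767203/1145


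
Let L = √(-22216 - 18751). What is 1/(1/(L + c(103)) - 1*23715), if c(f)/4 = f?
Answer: (-√40967 + 412*I)/(-9770579*I + 23715*√40967) ≈ -4.2167e-5 + 1.7053e-12*I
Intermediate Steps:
c(f) = 4*f
L = I*√40967 (L = √(-40967) = I*√40967 ≈ 202.4*I)
1/(1/(L + c(103)) - 1*23715) = 1/(1/(I*√40967 + 4*103) - 1*23715) = 1/(1/(I*√40967 + 412) - 23715) = 1/(1/(412 + I*√40967) - 23715) = 1/(-23715 + 1/(412 + I*√40967))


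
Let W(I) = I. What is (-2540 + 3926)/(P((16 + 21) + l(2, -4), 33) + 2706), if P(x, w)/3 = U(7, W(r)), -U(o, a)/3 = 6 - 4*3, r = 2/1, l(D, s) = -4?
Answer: 231/460 ≈ 0.50217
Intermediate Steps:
r = 2 (r = 2*1 = 2)
U(o, a) = 18 (U(o, a) = -3*(6 - 4*3) = -3*(6 - 12) = -3*(-6) = 18)
P(x, w) = 54 (P(x, w) = 3*18 = 54)
(-2540 + 3926)/(P((16 + 21) + l(2, -4), 33) + 2706) = (-2540 + 3926)/(54 + 2706) = 1386/2760 = 1386*(1/2760) = 231/460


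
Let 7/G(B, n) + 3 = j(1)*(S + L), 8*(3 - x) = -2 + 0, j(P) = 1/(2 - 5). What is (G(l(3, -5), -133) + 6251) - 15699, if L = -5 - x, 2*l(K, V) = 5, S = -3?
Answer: -28316/3 ≈ -9438.7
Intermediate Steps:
j(P) = -⅓ (j(P) = 1/(-3) = -⅓)
x = 13/4 (x = 3 - (-2 + 0)/8 = 3 - ⅛*(-2) = 3 + ¼ = 13/4 ≈ 3.2500)
l(K, V) = 5/2 (l(K, V) = (½)*5 = 5/2)
L = -33/4 (L = -5 - 1*13/4 = -5 - 13/4 = -33/4 ≈ -8.2500)
G(B, n) = 28/3 (G(B, n) = 7/(-3 - (-3 - 33/4)/3) = 7/(-3 - ⅓*(-45/4)) = 7/(-3 + 15/4) = 7/(¾) = 7*(4/3) = 28/3)
(G(l(3, -5), -133) + 6251) - 15699 = (28/3 + 6251) - 15699 = 18781/3 - 15699 = -28316/3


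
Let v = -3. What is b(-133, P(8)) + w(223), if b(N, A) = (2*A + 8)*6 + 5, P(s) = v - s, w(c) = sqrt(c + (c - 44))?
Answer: -79 + sqrt(402) ≈ -58.950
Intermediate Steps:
w(c) = sqrt(-44 + 2*c) (w(c) = sqrt(c + (-44 + c)) = sqrt(-44 + 2*c))
P(s) = -3 - s
b(N, A) = 53 + 12*A (b(N, A) = (8 + 2*A)*6 + 5 = (48 + 12*A) + 5 = 53 + 12*A)
b(-133, P(8)) + w(223) = (53 + 12*(-3 - 1*8)) + sqrt(-44 + 2*223) = (53 + 12*(-3 - 8)) + sqrt(-44 + 446) = (53 + 12*(-11)) + sqrt(402) = (53 - 132) + sqrt(402) = -79 + sqrt(402)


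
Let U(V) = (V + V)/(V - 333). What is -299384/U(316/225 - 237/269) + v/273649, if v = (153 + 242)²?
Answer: 824305764841651743/8668926671 ≈ 9.5087e+7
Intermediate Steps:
v = 156025 (v = 395² = 156025)
U(V) = 2*V/(-333 + V) (U(V) = (2*V)/(-333 + V) = 2*V/(-333 + V))
-299384/U(316/225 - 237/269) + v/273649 = -299384*(-333 + (316/225 - 237/269))/(2*(316/225 - 237/269)) + 156025/273649 = -299384/(2*(31679/60525)/(-333 + 31679/60525)) + 156025/273649 = -299384/(2*(31679/60525)/(-20123146/60525)) + 156025/273649 = -299384/(2*(31679/60525)*(-60525/20123146)) + 156025/273649 = -299384/(-31679/10061573) + 156025/273649 = -299384*(-10061573/31679) + 156025/273649 = 3012273971032/31679 + 156025/273649 = 824305764841651743/8668926671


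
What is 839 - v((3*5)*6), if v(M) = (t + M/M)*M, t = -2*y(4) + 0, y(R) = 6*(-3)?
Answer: -2491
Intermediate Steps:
y(R) = -18
t = 36 (t = -2*(-18) + 0 = 36 + 0 = 36)
v(M) = 37*M (v(M) = (36 + M/M)*M = (36 + 1)*M = 37*M)
839 - v((3*5)*6) = 839 - 37*(3*5)*6 = 839 - 37*15*6 = 839 - 37*90 = 839 - 1*3330 = 839 - 3330 = -2491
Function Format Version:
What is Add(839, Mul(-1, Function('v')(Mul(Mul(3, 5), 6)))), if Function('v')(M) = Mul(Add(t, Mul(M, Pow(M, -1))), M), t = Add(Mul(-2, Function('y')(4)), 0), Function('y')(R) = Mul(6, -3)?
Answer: -2491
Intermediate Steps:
Function('y')(R) = -18
t = 36 (t = Add(Mul(-2, -18), 0) = Add(36, 0) = 36)
Function('v')(M) = Mul(37, M) (Function('v')(M) = Mul(Add(36, Mul(M, Pow(M, -1))), M) = Mul(Add(36, 1), M) = Mul(37, M))
Add(839, Mul(-1, Function('v')(Mul(Mul(3, 5), 6)))) = Add(839, Mul(-1, Mul(37, Mul(Mul(3, 5), 6)))) = Add(839, Mul(-1, Mul(37, Mul(15, 6)))) = Add(839, Mul(-1, Mul(37, 90))) = Add(839, Mul(-1, 3330)) = Add(839, -3330) = -2491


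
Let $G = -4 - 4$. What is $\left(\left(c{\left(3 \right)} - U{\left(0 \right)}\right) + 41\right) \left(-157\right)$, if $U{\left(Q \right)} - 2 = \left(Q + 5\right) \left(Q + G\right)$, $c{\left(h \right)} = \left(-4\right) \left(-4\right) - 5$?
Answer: $-14130$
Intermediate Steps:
$c{\left(h \right)} = 11$ ($c{\left(h \right)} = 16 - 5 = 11$)
$G = -8$ ($G = -4 - 4 = -8$)
$U{\left(Q \right)} = 2 + \left(-8 + Q\right) \left(5 + Q\right)$ ($U{\left(Q \right)} = 2 + \left(Q + 5\right) \left(Q - 8\right) = 2 + \left(5 + Q\right) \left(-8 + Q\right) = 2 + \left(-8 + Q\right) \left(5 + Q\right)$)
$\left(\left(c{\left(3 \right)} - U{\left(0 \right)}\right) + 41\right) \left(-157\right) = \left(\left(11 - \left(-38 + 0^{2} - 0\right)\right) + 41\right) \left(-157\right) = \left(\left(11 - \left(-38 + 0 + 0\right)\right) + 41\right) \left(-157\right) = \left(\left(11 - -38\right) + 41\right) \left(-157\right) = \left(\left(11 + 38\right) + 41\right) \left(-157\right) = \left(49 + 41\right) \left(-157\right) = 90 \left(-157\right) = -14130$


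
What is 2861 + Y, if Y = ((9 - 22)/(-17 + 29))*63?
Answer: 11171/4 ≈ 2792.8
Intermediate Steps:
Y = -273/4 (Y = -13/12*63 = -273/4 ≈ -68.250)
2861 + Y = 2861 - 273/4 = 11171/4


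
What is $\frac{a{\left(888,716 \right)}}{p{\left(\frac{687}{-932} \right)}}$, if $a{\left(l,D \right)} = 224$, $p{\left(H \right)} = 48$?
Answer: $\frac{14}{3} \approx 4.6667$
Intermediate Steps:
$\frac{a{\left(888,716 \right)}}{p{\left(\frac{687}{-932} \right)}} = \frac{224}{48} = 224 \cdot \frac{1}{48} = \frac{14}{3}$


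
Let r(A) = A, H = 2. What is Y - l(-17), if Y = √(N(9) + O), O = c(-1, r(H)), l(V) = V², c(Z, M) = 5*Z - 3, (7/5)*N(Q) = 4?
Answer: -289 + 6*I*√7/7 ≈ -289.0 + 2.2678*I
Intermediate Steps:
N(Q) = 20/7 (N(Q) = (5/7)*4 = 20/7)
c(Z, M) = -3 + 5*Z
O = -8 (O = -3 + 5*(-1) = -3 - 5 = -8)
Y = 6*I*√7/7 (Y = √(20/7 - 8) = √(-36/7) = 6*I*√7/7 ≈ 2.2678*I)
Y - l(-17) = 6*I*√7/7 - 1*(-17)² = 6*I*√7/7 - 1*289 = 6*I*√7/7 - 289 = -289 + 6*I*√7/7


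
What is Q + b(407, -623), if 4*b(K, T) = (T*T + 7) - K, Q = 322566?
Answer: 1677993/4 ≈ 4.1950e+5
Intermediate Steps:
b(K, T) = 7/4 - K/4 + T²/4 (b(K, T) = ((T*T + 7) - K)/4 = ((T² + 7) - K)/4 = ((7 + T²) - K)/4 = (7 + T² - K)/4 = 7/4 - K/4 + T²/4)
Q + b(407, -623) = 322566 + (7/4 - ¼*407 + (¼)*(-623)²) = 322566 + (7/4 - 407/4 + (¼)*388129) = 322566 + (7/4 - 407/4 + 388129/4) = 322566 + 387729/4 = 1677993/4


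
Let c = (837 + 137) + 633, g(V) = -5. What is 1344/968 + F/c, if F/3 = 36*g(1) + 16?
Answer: 210444/194447 ≈ 1.0823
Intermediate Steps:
F = -492 (F = 3*(36*(-5) + 16) = 3*(-180 + 16) = 3*(-164) = -492)
c = 1607 (c = 974 + 633 = 1607)
1344/968 + F/c = 1344/968 - 492/1607 = 1344*(1/968) - 492*1/1607 = 168/121 - 492/1607 = 210444/194447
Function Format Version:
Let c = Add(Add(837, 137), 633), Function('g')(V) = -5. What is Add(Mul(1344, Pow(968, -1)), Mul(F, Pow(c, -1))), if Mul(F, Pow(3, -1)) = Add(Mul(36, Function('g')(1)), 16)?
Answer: Rational(210444, 194447) ≈ 1.0823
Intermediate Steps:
F = -492 (F = Mul(3, Add(Mul(36, -5), 16)) = Mul(3, Add(-180, 16)) = Mul(3, -164) = -492)
c = 1607 (c = Add(974, 633) = 1607)
Add(Mul(1344, Pow(968, -1)), Mul(F, Pow(c, -1))) = Add(Mul(1344, Pow(968, -1)), Mul(-492, Pow(1607, -1))) = Add(Mul(1344, Rational(1, 968)), Mul(-492, Rational(1, 1607))) = Add(Rational(168, 121), Rational(-492, 1607)) = Rational(210444, 194447)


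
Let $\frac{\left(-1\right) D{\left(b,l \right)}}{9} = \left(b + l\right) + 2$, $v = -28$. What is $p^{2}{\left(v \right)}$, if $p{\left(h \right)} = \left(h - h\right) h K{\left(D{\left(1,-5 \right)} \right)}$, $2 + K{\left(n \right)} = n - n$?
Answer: $0$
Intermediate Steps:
$D{\left(b,l \right)} = -18 - 9 b - 9 l$ ($D{\left(b,l \right)} = - 9 \left(\left(b + l\right) + 2\right) = - 9 \left(2 + b + l\right) = -18 - 9 b - 9 l$)
$K{\left(n \right)} = -2$ ($K{\left(n \right)} = -2 + \left(n - n\right) = -2 + 0 = -2$)
$p{\left(h \right)} = 0$ ($p{\left(h \right)} = \left(h - h\right) h \left(-2\right) = 0 \left(- 2 h\right) = 0$)
$p^{2}{\left(v \right)} = 0^{2} = 0$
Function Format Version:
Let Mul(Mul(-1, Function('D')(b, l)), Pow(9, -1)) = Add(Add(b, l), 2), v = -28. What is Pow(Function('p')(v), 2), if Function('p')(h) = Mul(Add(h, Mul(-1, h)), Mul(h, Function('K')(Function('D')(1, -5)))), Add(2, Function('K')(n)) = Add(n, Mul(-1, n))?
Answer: 0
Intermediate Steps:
Function('D')(b, l) = Add(-18, Mul(-9, b), Mul(-9, l)) (Function('D')(b, l) = Mul(-9, Add(Add(b, l), 2)) = Mul(-9, Add(2, b, l)) = Add(-18, Mul(-9, b), Mul(-9, l)))
Function('K')(n) = -2 (Function('K')(n) = Add(-2, Add(n, Mul(-1, n))) = Add(-2, 0) = -2)
Function('p')(h) = 0 (Function('p')(h) = Mul(Add(h, Mul(-1, h)), Mul(h, -2)) = Mul(0, Mul(-2, h)) = 0)
Pow(Function('p')(v), 2) = Pow(0, 2) = 0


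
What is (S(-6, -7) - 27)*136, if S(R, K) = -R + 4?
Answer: -2312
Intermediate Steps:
S(R, K) = 4 - R
(S(-6, -7) - 27)*136 = ((4 - 1*(-6)) - 27)*136 = ((4 + 6) - 27)*136 = (10 - 27)*136 = -17*136 = -2312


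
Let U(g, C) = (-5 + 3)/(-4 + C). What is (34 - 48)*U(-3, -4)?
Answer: -7/2 ≈ -3.5000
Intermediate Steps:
U(g, C) = -2/(-4 + C)
(34 - 48)*U(-3, -4) = (34 - 48)*(-2/(-4 - 4)) = -(-28)/(-8) = -(-28)*(-1)/8 = -14*1/4 = -7/2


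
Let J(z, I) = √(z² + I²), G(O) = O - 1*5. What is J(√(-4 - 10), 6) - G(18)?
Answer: -13 + √22 ≈ -8.3096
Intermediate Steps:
G(O) = -5 + O (G(O) = O - 5 = -5 + O)
J(z, I) = √(I² + z²)
J(√(-4 - 10), 6) - G(18) = √(6² + (√(-4 - 10))²) - (-5 + 18) = √(36 + (√(-14))²) - 1*13 = √(36 + (I*√14)²) - 13 = √(36 - 14) - 13 = √22 - 13 = -13 + √22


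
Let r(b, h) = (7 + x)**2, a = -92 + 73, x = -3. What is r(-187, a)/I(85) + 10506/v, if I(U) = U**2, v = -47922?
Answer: -12523183/57706075 ≈ -0.21702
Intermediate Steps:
a = -19
r(b, h) = 16 (r(b, h) = (7 - 3)**2 = 4**2 = 16)
r(-187, a)/I(85) + 10506/v = 16/(85**2) + 10506/(-47922) = 16/7225 + 10506*(-1/47922) = 16*(1/7225) - 1751/7987 = 16/7225 - 1751/7987 = -12523183/57706075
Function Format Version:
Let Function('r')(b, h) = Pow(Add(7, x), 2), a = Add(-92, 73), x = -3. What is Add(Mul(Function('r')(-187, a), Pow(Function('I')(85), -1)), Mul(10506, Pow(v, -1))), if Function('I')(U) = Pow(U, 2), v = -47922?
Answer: Rational(-12523183, 57706075) ≈ -0.21702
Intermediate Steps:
a = -19
Function('r')(b, h) = 16 (Function('r')(b, h) = Pow(Add(7, -3), 2) = Pow(4, 2) = 16)
Add(Mul(Function('r')(-187, a), Pow(Function('I')(85), -1)), Mul(10506, Pow(v, -1))) = Add(Mul(16, Pow(Pow(85, 2), -1)), Mul(10506, Pow(-47922, -1))) = Add(Mul(16, Pow(7225, -1)), Mul(10506, Rational(-1, 47922))) = Add(Mul(16, Rational(1, 7225)), Rational(-1751, 7987)) = Add(Rational(16, 7225), Rational(-1751, 7987)) = Rational(-12523183, 57706075)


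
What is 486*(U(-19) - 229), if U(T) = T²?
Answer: 64152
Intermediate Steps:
486*(U(-19) - 229) = 486*((-19)² - 229) = 486*(361 - 229) = 486*132 = 64152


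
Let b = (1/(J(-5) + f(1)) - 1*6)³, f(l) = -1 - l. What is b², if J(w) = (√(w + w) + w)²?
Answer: (17177336696520*√10 + 49829540240089*I)/(362877580*√10 + 1111411809*I) ≈ 46125.0 - 1250.4*I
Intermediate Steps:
J(w) = (w + √2*√w)² (J(w) = (√(2*w) + w)² = (√2*√w + w)² = (w + √2*√w)²)
b = (-6 + 1/(-2 + (-5 + I*√10)²))³ (b = (1/((-5 + √2*√(-5))² + (-1 - 1*1)) - 1*6)³ = (1/((-5 + √2*(I*√5))² + (-1 - 1)) - 6)³ = (1/((-5 + I*√10)² - 2) - 6)³ = (1/(-2 + (-5 + I*√10)²) - 6)³ = (-6 + 1/(-2 + (-5 + I*√10)²))³ ≈ -214.79 + 2.911*I)
b² = ((-7859467*I - 1092780*√10)/(4930*√10 + 36803*I))² = (-7859467*I - 1092780*√10)²/(4930*√10 + 36803*I)²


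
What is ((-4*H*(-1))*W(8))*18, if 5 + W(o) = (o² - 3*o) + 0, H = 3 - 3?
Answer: 0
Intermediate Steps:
H = 0
W(o) = -5 + o² - 3*o (W(o) = -5 + ((o² - 3*o) + 0) = -5 + (o² - 3*o) = -5 + o² - 3*o)
((-4*H*(-1))*W(8))*18 = ((-4*0*(-1))*(-5 + 8² - 3*8))*18 = ((0*(-1))*(-5 + 64 - 24))*18 = (0*35)*18 = 0*18 = 0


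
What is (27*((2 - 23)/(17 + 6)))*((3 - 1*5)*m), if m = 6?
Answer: 6804/23 ≈ 295.83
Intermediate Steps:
(27*((2 - 23)/(17 + 6)))*((3 - 1*5)*m) = (27*((2 - 23)/(17 + 6)))*((3 - 1*5)*6) = (27*(-21/23))*((3 - 5)*6) = (27*(-21*1/23))*(-2*6) = (27*(-21/23))*(-12) = -567/23*(-12) = 6804/23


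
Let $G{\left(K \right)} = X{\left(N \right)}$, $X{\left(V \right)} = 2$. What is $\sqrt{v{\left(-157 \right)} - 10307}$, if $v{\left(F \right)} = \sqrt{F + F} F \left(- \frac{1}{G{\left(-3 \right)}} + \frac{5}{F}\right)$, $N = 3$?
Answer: $\frac{\sqrt{-41228 + 334 i \sqrt{314}}}{2} \approx 7.2685 + 101.78 i$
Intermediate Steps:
$G{\left(K \right)} = 2$
$v{\left(F \right)} = \sqrt{2} F^{\frac{3}{2}} \left(- \frac{1}{2} + \frac{5}{F}\right)$ ($v{\left(F \right)} = \sqrt{F + F} F \left(- \frac{1}{2} + \frac{5}{F}\right) = \sqrt{2 F} F \left(\left(-1\right) \frac{1}{2} + \frac{5}{F}\right) = \sqrt{2} \sqrt{F} F \left(- \frac{1}{2} + \frac{5}{F}\right) = \sqrt{2} F^{\frac{3}{2}} \left(- \frac{1}{2} + \frac{5}{F}\right)$)
$\sqrt{v{\left(-157 \right)} - 10307} = \sqrt{\frac{\sqrt{2} \sqrt{-157} \left(10 - -157\right)}{2} - 10307} = \sqrt{\frac{\sqrt{2} i \sqrt{157} \left(10 + 157\right)}{2} - 10307} = \sqrt{\frac{1}{2} \sqrt{2} i \sqrt{157} \cdot 167 - 10307} = \sqrt{\frac{167 i \sqrt{314}}{2} - 10307} = \sqrt{-10307 + \frac{167 i \sqrt{314}}{2}}$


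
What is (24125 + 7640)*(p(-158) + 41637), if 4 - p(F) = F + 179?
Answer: 1322059300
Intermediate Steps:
p(F) = -175 - F (p(F) = 4 - (F + 179) = 4 - (179 + F) = 4 + (-179 - F) = -175 - F)
(24125 + 7640)*(p(-158) + 41637) = (24125 + 7640)*((-175 - 1*(-158)) + 41637) = 31765*((-175 + 158) + 41637) = 31765*(-17 + 41637) = 31765*41620 = 1322059300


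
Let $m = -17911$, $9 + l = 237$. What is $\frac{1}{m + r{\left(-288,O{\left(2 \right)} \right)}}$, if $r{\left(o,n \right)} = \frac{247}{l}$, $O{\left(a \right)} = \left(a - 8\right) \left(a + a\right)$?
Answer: $- \frac{12}{214919} \approx -5.5835 \cdot 10^{-5}$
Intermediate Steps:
$l = 228$ ($l = -9 + 237 = 228$)
$O{\left(a \right)} = 2 a \left(-8 + a\right)$ ($O{\left(a \right)} = \left(-8 + a\right) 2 a = 2 a \left(-8 + a\right)$)
$r{\left(o,n \right)} = \frac{13}{12}$ ($r{\left(o,n \right)} = \frac{247}{228} = 247 \cdot \frac{1}{228} = \frac{13}{12}$)
$\frac{1}{m + r{\left(-288,O{\left(2 \right)} \right)}} = \frac{1}{-17911 + \frac{13}{12}} = \frac{1}{- \frac{214919}{12}} = - \frac{12}{214919}$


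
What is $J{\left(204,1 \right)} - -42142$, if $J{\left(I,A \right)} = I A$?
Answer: $42346$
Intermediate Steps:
$J{\left(I,A \right)} = A I$
$J{\left(204,1 \right)} - -42142 = 1 \cdot 204 - -42142 = 204 + 42142 = 42346$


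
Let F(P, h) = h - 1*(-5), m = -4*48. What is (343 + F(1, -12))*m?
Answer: -64512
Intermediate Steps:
m = -192
F(P, h) = 5 + h (F(P, h) = h + 5 = 5 + h)
(343 + F(1, -12))*m = (343 + (5 - 12))*(-192) = (343 - 7)*(-192) = 336*(-192) = -64512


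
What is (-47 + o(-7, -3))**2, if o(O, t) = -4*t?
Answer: 1225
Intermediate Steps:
(-47 + o(-7, -3))**2 = (-47 - 4*(-3))**2 = (-47 + 12)**2 = (-35)**2 = 1225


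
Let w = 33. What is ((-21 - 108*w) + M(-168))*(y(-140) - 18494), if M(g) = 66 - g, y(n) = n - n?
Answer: 61973394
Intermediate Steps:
y(n) = 0
((-21 - 108*w) + M(-168))*(y(-140) - 18494) = ((-21 - 108*33) + (66 - 1*(-168)))*(0 - 18494) = ((-21 - 3564) + (66 + 168))*(-18494) = (-3585 + 234)*(-18494) = -3351*(-18494) = 61973394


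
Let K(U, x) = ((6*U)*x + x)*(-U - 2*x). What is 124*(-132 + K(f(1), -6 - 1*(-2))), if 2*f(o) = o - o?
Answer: -20336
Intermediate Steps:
f(o) = 0 (f(o) = (o - o)/2 = (1/2)*0 = 0)
K(U, x) = (x + 6*U*x)*(-U - 2*x) (K(U, x) = (6*U*x + x)*(-U - 2*x) = (x + 6*U*x)*(-U - 2*x))
124*(-132 + K(f(1), -6 - 1*(-2))) = 124*(-132 - (-6 - 1*(-2))*(0 + 2*(-6 - 1*(-2)) + 6*0**2 + 12*0*(-6 - 1*(-2)))) = 124*(-132 - (-6 + 2)*(0 + 2*(-6 + 2) + 6*0 + 12*0*(-6 + 2))) = 124*(-132 - 1*(-4)*(0 + 2*(-4) + 0 + 12*0*(-4))) = 124*(-132 - 1*(-4)*(0 - 8 + 0 + 0)) = 124*(-132 - 1*(-4)*(-8)) = 124*(-132 - 32) = 124*(-164) = -20336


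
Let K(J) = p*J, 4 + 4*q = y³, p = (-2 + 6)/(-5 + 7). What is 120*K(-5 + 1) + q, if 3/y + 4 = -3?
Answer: -1318519/1372 ≈ -961.02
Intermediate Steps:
y = -3/7 (y = 3/(-4 - 3) = 3/(-7) = 3*(-⅐) = -3/7 ≈ -0.42857)
p = 2 (p = 4/2 = 4*(½) = 2)
q = -1399/1372 (q = -1 + (-3/7)³/4 = -1 + (¼)*(-27/343) = -1 - 27/1372 = -1399/1372 ≈ -1.0197)
K(J) = 2*J
120*K(-5 + 1) + q = 120*(2*(-5 + 1)) - 1399/1372 = 120*(2*(-4)) - 1399/1372 = 120*(-8) - 1399/1372 = -960 - 1399/1372 = -1318519/1372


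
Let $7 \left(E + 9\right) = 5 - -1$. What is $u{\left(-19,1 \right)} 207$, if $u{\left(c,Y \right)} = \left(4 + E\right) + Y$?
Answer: $- \frac{4554}{7} \approx -650.57$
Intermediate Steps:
$E = - \frac{57}{7}$ ($E = -9 + \frac{5 - -1}{7} = -9 + \frac{5 + 1}{7} = -9 + \frac{1}{7} \cdot 6 = -9 + \frac{6}{7} = - \frac{57}{7} \approx -8.1429$)
$u{\left(c,Y \right)} = - \frac{29}{7} + Y$ ($u{\left(c,Y \right)} = \left(4 - \frac{57}{7}\right) + Y = - \frac{29}{7} + Y$)
$u{\left(-19,1 \right)} 207 = \left(- \frac{29}{7} + 1\right) 207 = \left(- \frac{22}{7}\right) 207 = - \frac{4554}{7}$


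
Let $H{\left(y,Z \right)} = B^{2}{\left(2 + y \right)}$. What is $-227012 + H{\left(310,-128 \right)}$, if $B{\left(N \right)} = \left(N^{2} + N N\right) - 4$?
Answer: $37901632844$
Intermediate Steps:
$B{\left(N \right)} = -4 + 2 N^{2}$ ($B{\left(N \right)} = \left(N^{2} + N^{2}\right) - 4 = 2 N^{2} - 4 = -4 + 2 N^{2}$)
$H{\left(y,Z \right)} = \left(-4 + 2 \left(2 + y\right)^{2}\right)^{2}$
$-227012 + H{\left(310,-128 \right)} = -227012 + 4 \left(-2 + \left(2 + 310\right)^{2}\right)^{2} = -227012 + 4 \left(-2 + 312^{2}\right)^{2} = -227012 + 4 \left(-2 + 97344\right)^{2} = -227012 + 4 \cdot 97342^{2} = -227012 + 4 \cdot 9475464964 = -227012 + 37901859856 = 37901632844$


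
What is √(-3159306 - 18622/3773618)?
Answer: I*√11247281663955516785/1886809 ≈ 1777.4*I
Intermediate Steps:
√(-3159306 - 18622/3773618) = √(-3159306 - 18622*1/3773618) = √(-3159306 - 9311/1886809) = √(-5961007003865/1886809) = I*√11247281663955516785/1886809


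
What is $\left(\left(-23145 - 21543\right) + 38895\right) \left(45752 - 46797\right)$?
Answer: $6053685$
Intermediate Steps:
$\left(\left(-23145 - 21543\right) + 38895\right) \left(45752 - 46797\right) = \left(-44688 + 38895\right) \left(-1045\right) = \left(-5793\right) \left(-1045\right) = 6053685$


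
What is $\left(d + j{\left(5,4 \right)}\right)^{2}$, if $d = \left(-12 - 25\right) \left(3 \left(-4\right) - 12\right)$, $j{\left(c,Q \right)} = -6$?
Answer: $777924$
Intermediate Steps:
$d = 888$ ($d = - 37 \left(-12 - 12\right) = \left(-37\right) \left(-24\right) = 888$)
$\left(d + j{\left(5,4 \right)}\right)^{2} = \left(888 - 6\right)^{2} = 882^{2} = 777924$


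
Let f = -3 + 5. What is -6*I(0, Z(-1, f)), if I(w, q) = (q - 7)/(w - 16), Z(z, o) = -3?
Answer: -15/4 ≈ -3.7500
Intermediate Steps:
f = 2
I(w, q) = (-7 + q)/(-16 + w)
-6*I(0, Z(-1, f)) = -6*(-7 - 3)/(-16 + 0) = -6*(-10)/(-16) = -(-3)*(-10)/8 = -6*5/8 = -15/4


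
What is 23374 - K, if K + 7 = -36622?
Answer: 60003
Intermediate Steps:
K = -36629 (K = -7 - 36622 = -36629)
23374 - K = 23374 - 1*(-36629) = 23374 + 36629 = 60003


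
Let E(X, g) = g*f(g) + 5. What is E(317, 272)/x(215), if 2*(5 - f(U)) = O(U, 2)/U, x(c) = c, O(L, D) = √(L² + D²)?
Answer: 273/43 - √18497/215 ≈ 5.7163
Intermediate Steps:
O(L, D) = √(D² + L²)
f(U) = 5 - √(4 + U²)/(2*U) (f(U) = 5 - √(2² + U²)/(2*U) = 5 - √(4 + U²)/(2*U))
E(X, g) = 5 + g*(5 - √(4 + g²)/(2*g)) (E(X, g) = g*(5 - √(4 + g²)/(2*g)) + 5 = 5 + g*(5 - √(4 + g²)/(2*g)))
E(317, 272)/x(215) = (5 + 5*272 - √(4 + 272²)/2)/215 = (5 + 1360 - √(4 + 73984)/2)*(1/215) = (5 + 1360 - √18497)*(1/215) = (1365 - √18497)*(1/215) = 273/43 - √18497/215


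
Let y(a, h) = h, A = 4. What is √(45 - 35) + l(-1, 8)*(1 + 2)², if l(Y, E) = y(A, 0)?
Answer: √10 ≈ 3.1623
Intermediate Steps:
l(Y, E) = 0
√(45 - 35) + l(-1, 8)*(1 + 2)² = √(45 - 35) + 0*(1 + 2)² = √10 + 0*3² = √10 + 0*9 = √10 + 0 = √10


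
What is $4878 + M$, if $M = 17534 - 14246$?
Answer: $8166$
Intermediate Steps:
$M = 3288$ ($M = 17534 - 14246 = 3288$)
$4878 + M = 4878 + 3288 = 8166$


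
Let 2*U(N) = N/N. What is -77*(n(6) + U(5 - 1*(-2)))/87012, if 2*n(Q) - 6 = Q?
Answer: -1001/174024 ≈ -0.0057521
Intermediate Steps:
n(Q) = 3 + Q/2
U(N) = ½ (U(N) = (N/N)/2 = (½)*1 = ½)
-77*(n(6) + U(5 - 1*(-2)))/87012 = -77*((3 + (½)*6) + ½)/87012 = -77*((3 + 3) + ½)*(1/87012) = -77*(6 + ½)*(1/87012) = -77*13/2*(1/87012) = -1001/2*1/87012 = -1001/174024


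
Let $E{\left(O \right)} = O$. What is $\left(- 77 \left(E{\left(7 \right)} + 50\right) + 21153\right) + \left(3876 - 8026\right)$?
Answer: $12614$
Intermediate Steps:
$\left(- 77 \left(E{\left(7 \right)} + 50\right) + 21153\right) + \left(3876 - 8026\right) = \left(- 77 \left(7 + 50\right) + 21153\right) + \left(3876 - 8026\right) = \left(\left(-77\right) 57 + 21153\right) - 4150 = \left(-4389 + 21153\right) - 4150 = 16764 - 4150 = 12614$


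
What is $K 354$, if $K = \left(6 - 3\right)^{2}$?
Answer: $3186$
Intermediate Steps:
$K = 9$ ($K = 3^{2} = 9$)
$K 354 = 9 \cdot 354 = 3186$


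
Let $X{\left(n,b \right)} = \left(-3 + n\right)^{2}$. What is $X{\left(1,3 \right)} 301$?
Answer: $1204$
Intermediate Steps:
$X{\left(1,3 \right)} 301 = \left(-3 + 1\right)^{2} \cdot 301 = \left(-2\right)^{2} \cdot 301 = 4 \cdot 301 = 1204$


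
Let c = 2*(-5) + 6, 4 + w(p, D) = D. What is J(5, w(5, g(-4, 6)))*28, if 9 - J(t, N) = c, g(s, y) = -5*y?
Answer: 364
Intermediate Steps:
w(p, D) = -4 + D
c = -4 (c = -10 + 6 = -4)
J(t, N) = 13 (J(t, N) = 9 - 1*(-4) = 9 + 4 = 13)
J(5, w(5, g(-4, 6)))*28 = 13*28 = 364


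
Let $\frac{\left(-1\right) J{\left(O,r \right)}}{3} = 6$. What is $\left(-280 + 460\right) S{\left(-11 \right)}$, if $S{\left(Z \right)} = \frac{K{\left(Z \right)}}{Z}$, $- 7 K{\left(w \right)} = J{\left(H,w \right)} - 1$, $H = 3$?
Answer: $- \frac{3420}{77} \approx -44.416$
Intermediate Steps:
$J{\left(O,r \right)} = -18$ ($J{\left(O,r \right)} = \left(-3\right) 6 = -18$)
$K{\left(w \right)} = \frac{19}{7}$ ($K{\left(w \right)} = - \frac{-18 - 1}{7} = \left(- \frac{1}{7}\right) \left(-19\right) = \frac{19}{7}$)
$S{\left(Z \right)} = \frac{19}{7 Z}$
$\left(-280 + 460\right) S{\left(-11 \right)} = \left(-280 + 460\right) \frac{19}{7 \left(-11\right)} = 180 \cdot \frac{19}{7} \left(- \frac{1}{11}\right) = 180 \left(- \frac{19}{77}\right) = - \frac{3420}{77}$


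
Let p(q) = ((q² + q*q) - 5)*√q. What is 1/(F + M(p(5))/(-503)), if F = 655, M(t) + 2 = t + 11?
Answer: 165716368/108541245811 + 22635*√5/108541245811 ≈ 0.0015272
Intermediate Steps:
p(q) = √q*(-5 + 2*q²) (p(q) = ((q² + q²) - 5)*√q = (2*q² - 5)*√q = (-5 + 2*q²)*√q = √q*(-5 + 2*q²))
M(t) = 9 + t (M(t) = -2 + (t + 11) = -2 + (11 + t) = 9 + t)
1/(F + M(p(5))/(-503)) = 1/(655 + (9 + √5*(-5 + 2*5²))/(-503)) = 1/(655 + (9 + √5*(-5 + 2*25))*(-1/503)) = 1/(655 + (9 + √5*(-5 + 50))*(-1/503)) = 1/(655 + (9 + √5*45)*(-1/503)) = 1/(655 + (9 + 45*√5)*(-1/503)) = 1/(655 + (-9/503 - 45*√5/503)) = 1/(329456/503 - 45*√5/503)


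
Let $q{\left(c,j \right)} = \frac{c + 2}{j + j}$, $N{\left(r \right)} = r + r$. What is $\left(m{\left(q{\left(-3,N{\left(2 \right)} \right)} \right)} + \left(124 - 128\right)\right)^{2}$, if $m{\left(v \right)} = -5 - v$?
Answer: $\frac{5041}{64} \approx 78.766$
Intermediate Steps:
$N{\left(r \right)} = 2 r$
$q{\left(c,j \right)} = \frac{2 + c}{2 j}$
$\left(m{\left(q{\left(-3,N{\left(2 \right)} \right)} \right)} + \left(124 - 128\right)\right)^{2} = \left(\left(-5 - \frac{2 - 3}{2 \cdot 2 \cdot 2}\right) + \left(124 - 128\right)\right)^{2} = \left(\left(-5 - \frac{1}{2} \cdot \frac{1}{4} \left(-1\right)\right) - 4\right)^{2} = \left(\left(-5 - - \frac{1}{8}\right) - 4\right)^{2} = \left(\left(-5 + \frac{1}{8}\right) - 4\right)^{2} = \left(- \frac{39}{8} - 4\right)^{2} = \left(- \frac{71}{8}\right)^{2} = \frac{5041}{64}$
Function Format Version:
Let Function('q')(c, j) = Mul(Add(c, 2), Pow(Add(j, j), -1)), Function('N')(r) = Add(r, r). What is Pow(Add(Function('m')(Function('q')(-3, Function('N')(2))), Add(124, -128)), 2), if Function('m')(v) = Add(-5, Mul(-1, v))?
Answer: Rational(5041, 64) ≈ 78.766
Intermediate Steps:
Function('N')(r) = Mul(2, r)
Function('q')(c, j) = Mul(Rational(1, 2), Pow(j, -1), Add(2, c)) (Function('q')(c, j) = Mul(Add(2, c), Pow(Mul(2, j), -1)) = Mul(Add(2, c), Mul(Rational(1, 2), Pow(j, -1))) = Mul(Rational(1, 2), Pow(j, -1), Add(2, c)))
Pow(Add(Function('m')(Function('q')(-3, Function('N')(2))), Add(124, -128)), 2) = Pow(Add(Add(-5, Mul(-1, Mul(Rational(1, 2), Pow(Mul(2, 2), -1), Add(2, -3)))), Add(124, -128)), 2) = Pow(Add(Add(-5, Mul(-1, Mul(Rational(1, 2), Pow(4, -1), -1))), -4), 2) = Pow(Add(Add(-5, Mul(-1, Mul(Rational(1, 2), Rational(1, 4), -1))), -4), 2) = Pow(Add(Add(-5, Mul(-1, Rational(-1, 8))), -4), 2) = Pow(Add(Add(-5, Rational(1, 8)), -4), 2) = Pow(Add(Rational(-39, 8), -4), 2) = Pow(Rational(-71, 8), 2) = Rational(5041, 64)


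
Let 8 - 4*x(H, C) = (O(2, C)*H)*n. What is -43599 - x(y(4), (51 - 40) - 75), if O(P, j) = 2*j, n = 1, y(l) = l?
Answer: -43729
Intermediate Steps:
x(H, C) = 2 - C*H/2 (x(H, C) = 2 - (2*C)*H/4 = 2 - 2*C*H/4 = 2 - C*H/2)
-43599 - x(y(4), (51 - 40) - 75) = -43599 - (2 - 1/2*((51 - 40) - 75)*4) = -43599 - (2 - 1/2*(11 - 75)*4) = -43599 - (2 - 1/2*(-64)*4) = -43599 - (2 + 128) = -43599 - 1*130 = -43599 - 130 = -43729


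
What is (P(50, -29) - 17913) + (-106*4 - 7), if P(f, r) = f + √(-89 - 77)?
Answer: -18294 + I*√166 ≈ -18294.0 + 12.884*I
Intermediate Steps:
P(f, r) = f + I*√166 (P(f, r) = f + √(-166) = f + I*√166)
(P(50, -29) - 17913) + (-106*4 - 7) = ((50 + I*√166) - 17913) + (-106*4 - 7) = (-17863 + I*√166) + (-53*8 - 7) = (-17863 + I*√166) + (-424 - 7) = (-17863 + I*√166) - 431 = -18294 + I*√166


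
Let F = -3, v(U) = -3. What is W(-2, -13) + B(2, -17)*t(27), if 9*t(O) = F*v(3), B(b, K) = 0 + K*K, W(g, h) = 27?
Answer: 316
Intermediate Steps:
B(b, K) = K² (B(b, K) = 0 + K² = K²)
t(O) = 1 (t(O) = (-3*(-3))/9 = (⅑)*9 = 1)
W(-2, -13) + B(2, -17)*t(27) = 27 + (-17)²*1 = 27 + 289*1 = 27 + 289 = 316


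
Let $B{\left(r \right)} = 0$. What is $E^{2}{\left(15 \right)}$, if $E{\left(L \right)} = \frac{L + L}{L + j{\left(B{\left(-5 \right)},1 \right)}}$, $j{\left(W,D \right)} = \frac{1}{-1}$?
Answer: $\frac{225}{49} \approx 4.5918$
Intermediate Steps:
$j{\left(W,D \right)} = -1$
$E{\left(L \right)} = \frac{2 L}{-1 + L}$ ($E{\left(L \right)} = \frac{L + L}{L - 1} = \frac{2 L}{-1 + L}$)
$E^{2}{\left(15 \right)} = \left(2 \cdot 15 \frac{1}{-1 + 15}\right)^{2} = \left(2 \cdot 15 \cdot \frac{1}{14}\right)^{2} = \left(\frac{15}{7}\right)^{2} = \frac{225}{49}$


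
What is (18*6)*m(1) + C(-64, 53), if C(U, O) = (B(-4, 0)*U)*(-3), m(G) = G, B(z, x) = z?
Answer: -660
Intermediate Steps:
C(U, O) = 12*U (C(U, O) = -4*U*(-3) = 12*U)
(18*6)*m(1) + C(-64, 53) = (18*6)*1 + 12*(-64) = 108*1 - 768 = 108 - 768 = -660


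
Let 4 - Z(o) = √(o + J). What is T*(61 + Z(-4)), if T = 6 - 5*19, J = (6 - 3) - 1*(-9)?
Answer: -5785 + 178*√2 ≈ -5533.3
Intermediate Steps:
J = 12 (J = 3 + 9 = 12)
T = -89 (T = 6 - 95 = -89)
Z(o) = 4 - √(12 + o) (Z(o) = 4 - √(o + 12) = 4 - √(12 + o))
T*(61 + Z(-4)) = -89*(61 + (4 - √(12 - 4))) = -89*(61 + (4 - √8)) = -89*(61 + (4 - 2*√2)) = -89*(65 - 2*√2) = -5785 + 178*√2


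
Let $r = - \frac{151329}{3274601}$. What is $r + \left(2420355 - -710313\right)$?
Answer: $\frac{10251688412139}{3274601} \approx 3.1307 \cdot 10^{6}$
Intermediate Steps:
$r = - \frac{151329}{3274601}$ ($r = \left(-151329\right) \frac{1}{3274601} = - \frac{151329}{3274601} \approx -0.046213$)
$r + \left(2420355 - -710313\right) = - \frac{151329}{3274601} + \left(2420355 - -710313\right) = - \frac{151329}{3274601} + \left(2420355 + 710313\right) = - \frac{151329}{3274601} + 3130668 = \frac{10251688412139}{3274601}$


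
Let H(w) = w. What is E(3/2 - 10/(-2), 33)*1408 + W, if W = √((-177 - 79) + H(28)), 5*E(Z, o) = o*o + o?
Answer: 1579776/5 + 2*I*√57 ≈ 3.1596e+5 + 15.1*I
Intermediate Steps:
E(Z, o) = o/5 + o²/5 (E(Z, o) = (o*o + o)/5 = (o² + o)/5 = (o + o²)/5 = o/5 + o²/5)
W = 2*I*√57 (W = √((-177 - 79) + 28) = √(-256 + 28) = √(-228) = 2*I*√57 ≈ 15.1*I)
E(3/2 - 10/(-2), 33)*1408 + W = ((⅕)*33*(1 + 33))*1408 + 2*I*√57 = ((⅕)*33*34)*1408 + 2*I*√57 = (1122/5)*1408 + 2*I*√57 = 1579776/5 + 2*I*√57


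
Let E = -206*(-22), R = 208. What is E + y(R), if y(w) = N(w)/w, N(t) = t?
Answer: 4533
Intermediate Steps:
E = 4532
y(w) = 1 (y(w) = w/w = 1)
E + y(R) = 4532 + 1 = 4533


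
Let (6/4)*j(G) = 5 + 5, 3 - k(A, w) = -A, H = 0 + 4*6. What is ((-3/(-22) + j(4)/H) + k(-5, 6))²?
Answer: 24649/9801 ≈ 2.5149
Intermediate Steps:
H = 24 (H = 0 + 24 = 24)
k(A, w) = 3 + A (k(A, w) = 3 - (-1)*A = 3 + A)
j(G) = 20/3 (j(G) = 2*(5 + 5)/3 = (⅔)*10 = 20/3)
((-3/(-22) + j(4)/H) + k(-5, 6))² = ((-3/(-22) + (20/3)/24) + (3 - 5))² = ((-3*(-1/22) + (20/3)*(1/24)) - 2)² = ((3/22 + 5/18) - 2)² = (41/99 - 2)² = (-157/99)² = 24649/9801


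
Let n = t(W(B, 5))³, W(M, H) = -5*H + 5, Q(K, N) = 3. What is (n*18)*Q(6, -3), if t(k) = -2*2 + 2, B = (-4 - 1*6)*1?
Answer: -432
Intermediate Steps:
B = -10 (B = (-4 - 6)*1 = -10*1 = -10)
W(M, H) = 5 - 5*H
t(k) = -2 (t(k) = -4 + 2 = -2)
n = -8 (n = (-2)³ = -8)
(n*18)*Q(6, -3) = -8*18*3 = -144*3 = -432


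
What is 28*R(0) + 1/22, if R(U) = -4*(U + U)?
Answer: 1/22 ≈ 0.045455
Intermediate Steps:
R(U) = -8*U
28*R(0) + 1/22 = 28*(-8*0) + 1/22 = 28*0 + 1/22 = 0 + 1/22 = 1/22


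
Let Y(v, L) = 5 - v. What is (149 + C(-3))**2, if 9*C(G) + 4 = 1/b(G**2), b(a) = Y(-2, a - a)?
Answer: 1081600/49 ≈ 22073.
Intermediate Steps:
b(a) = 7 (b(a) = 5 - 1*(-2) = 5 + 2 = 7)
C(G) = -3/7 (C(G) = -4/9 + (1/9)/7 = -4/9 + (1/9)*(1/7) = -4/9 + 1/63 = -3/7)
(149 + C(-3))**2 = (149 - 3/7)**2 = (1040/7)**2 = 1081600/49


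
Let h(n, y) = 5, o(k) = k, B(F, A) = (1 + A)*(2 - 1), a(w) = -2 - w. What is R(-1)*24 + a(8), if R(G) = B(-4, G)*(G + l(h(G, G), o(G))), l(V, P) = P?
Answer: -10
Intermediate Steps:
B(F, A) = 1 + A (B(F, A) = (1 + A)*1 = 1 + A)
R(G) = 2*G*(1 + G) (R(G) = (1 + G)*(G + G) = (1 + G)*(2*G) = 2*G*(1 + G))
R(-1)*24 + a(8) = (2*(-1)*(1 - 1))*24 + (-2 - 1*8) = (2*(-1)*0)*24 + (-2 - 8) = 0*24 - 10 = 0 - 10 = -10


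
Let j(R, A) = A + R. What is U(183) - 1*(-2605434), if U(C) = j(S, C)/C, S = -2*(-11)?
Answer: 476794627/183 ≈ 2.6054e+6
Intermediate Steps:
S = 22
U(C) = (22 + C)/C (U(C) = (C + 22)/C = (22 + C)/C)
U(183) - 1*(-2605434) = (22 + 183)/183 - 1*(-2605434) = (1/183)*205 + 2605434 = 205/183 + 2605434 = 476794627/183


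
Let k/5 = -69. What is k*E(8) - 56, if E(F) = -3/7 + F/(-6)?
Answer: 3863/7 ≈ 551.86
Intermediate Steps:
k = -345 (k = 5*(-69) = -345)
E(F) = -3/7 - F/6 (E(F) = -3*1/7 + F*(-1/6) = -3/7 - F/6)
k*E(8) - 56 = -345*(-3/7 - 1/6*8) - 56 = -345*(-3/7 - 4/3) - 56 = -345*(-37/21) - 56 = 4255/7 - 56 = 3863/7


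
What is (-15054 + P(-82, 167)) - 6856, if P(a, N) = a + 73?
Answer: -21919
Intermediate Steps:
P(a, N) = 73 + a
(-15054 + P(-82, 167)) - 6856 = (-15054 + (73 - 82)) - 6856 = (-15054 - 9) - 6856 = -15063 - 6856 = -21919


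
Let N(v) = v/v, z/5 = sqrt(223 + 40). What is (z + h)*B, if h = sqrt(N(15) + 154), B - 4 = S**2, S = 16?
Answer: 260*sqrt(155) + 1300*sqrt(263) ≈ 24319.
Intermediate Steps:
z = 5*sqrt(263) (z = 5*sqrt(223 + 40) = 5*sqrt(263) ≈ 81.086)
N(v) = 1
B = 260 (B = 4 + 16**2 = 4 + 256 = 260)
h = sqrt(155) (h = sqrt(1 + 154) = sqrt(155) ≈ 12.450)
(z + h)*B = (5*sqrt(263) + sqrt(155))*260 = (sqrt(155) + 5*sqrt(263))*260 = 260*sqrt(155) + 1300*sqrt(263)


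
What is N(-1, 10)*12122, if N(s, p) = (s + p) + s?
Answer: 96976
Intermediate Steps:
N(s, p) = p + 2*s (N(s, p) = (p + s) + s = p + 2*s)
N(-1, 10)*12122 = (10 + 2*(-1))*12122 = (10 - 2)*12122 = 8*12122 = 96976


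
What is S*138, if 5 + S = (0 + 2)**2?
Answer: -138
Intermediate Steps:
S = -1 (S = -5 + (0 + 2)**2 = -5 + 2**2 = -5 + 4 = -1)
S*138 = -1*138 = -138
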